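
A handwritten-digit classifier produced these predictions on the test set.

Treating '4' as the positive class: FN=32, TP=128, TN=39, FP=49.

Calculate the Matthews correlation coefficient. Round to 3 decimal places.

0.257

MCC = (TP·TN − FP·FN) / √((TP+FP)(TP+FN)(TN+FP)(TN+FN))
Numerator = 128·39 − 49·32 = 3424
Denominator = √(177·160·88·71) = √176943360 = 13302.0059
MCC = 3424 / 13302.0059 = 0.257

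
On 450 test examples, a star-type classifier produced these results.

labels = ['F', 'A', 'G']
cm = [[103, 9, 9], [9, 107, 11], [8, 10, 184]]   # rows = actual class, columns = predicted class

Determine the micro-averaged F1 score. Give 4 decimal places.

0.8756

Micro-averaging pools counts across classes: ΣTP=394, ΣFP=56, ΣFN=56.
Micro-F1 score = 2·TP/(2·TP+FP+FN) on pooled counts = 0.8756 (equals overall accuracy in single-label multiclass).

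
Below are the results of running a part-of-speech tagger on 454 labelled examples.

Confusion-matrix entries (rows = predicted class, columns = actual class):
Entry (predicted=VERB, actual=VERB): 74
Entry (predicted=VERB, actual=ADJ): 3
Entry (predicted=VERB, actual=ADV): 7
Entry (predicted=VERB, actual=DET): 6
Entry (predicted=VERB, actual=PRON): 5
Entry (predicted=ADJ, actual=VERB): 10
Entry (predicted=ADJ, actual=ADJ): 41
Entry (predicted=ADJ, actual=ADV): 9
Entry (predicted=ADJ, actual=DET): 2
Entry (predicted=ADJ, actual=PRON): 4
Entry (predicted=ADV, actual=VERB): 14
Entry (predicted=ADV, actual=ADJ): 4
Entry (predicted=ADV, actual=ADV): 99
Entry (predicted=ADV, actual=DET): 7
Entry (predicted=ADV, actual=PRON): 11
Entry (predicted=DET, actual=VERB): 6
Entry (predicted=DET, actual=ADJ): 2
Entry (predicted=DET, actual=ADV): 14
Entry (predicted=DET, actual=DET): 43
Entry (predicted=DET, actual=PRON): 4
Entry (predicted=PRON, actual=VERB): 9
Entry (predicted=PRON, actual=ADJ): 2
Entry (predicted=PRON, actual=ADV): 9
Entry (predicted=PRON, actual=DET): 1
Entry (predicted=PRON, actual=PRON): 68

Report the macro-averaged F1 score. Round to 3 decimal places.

0.711

Per-class F1 score (2·TP/(2·TP+FP+FN)):
  VERB: TP=74, FP=3+7+6+5=21, FN=10+14+6+9=39 → 148/208 = 0.7115
  ADJ: TP=41, FP=10+9+2+4=25, FN=3+4+2+2=11 → 82/118 = 0.6949
  ADV: TP=99, FP=14+4+7+11=36, FN=7+9+14+9=39 → 198/273 = 0.7253
  DET: TP=43, FP=6+2+14+4=26, FN=6+2+7+1=16 → 86/128 = 0.6719
  PRON: TP=68, FP=9+2+9+1=21, FN=5+4+11+4=24 → 136/181 = 0.7514
Macro-F1 score = mean = (0.7115 + 0.6949 + 0.7253 + 0.6719 + 0.7514) / 5 = 0.711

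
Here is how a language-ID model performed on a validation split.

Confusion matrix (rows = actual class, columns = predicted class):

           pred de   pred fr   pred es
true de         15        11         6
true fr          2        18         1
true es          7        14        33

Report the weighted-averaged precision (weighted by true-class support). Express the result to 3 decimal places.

Per-class precision (TP/(TP+FP)):
  de: TP=15, FP=2+7=9 → 15/24 = 0.6250
  fr: TP=18, FP=11+14=25 → 18/43 = 0.4186
  es: TP=33, FP=6+1=7 → 33/40 = 0.8250
Weighted-precision = Σ (supportᵢ/N)·precisionᵢ with N=107: (32/107)·0.6250 + (21/107)·0.4186 + (54/107)·0.8250 = 0.685

0.685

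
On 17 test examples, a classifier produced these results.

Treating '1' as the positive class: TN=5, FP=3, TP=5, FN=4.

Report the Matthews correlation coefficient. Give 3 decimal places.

MCC = (TP·TN − FP·FN) / √((TP+FP)(TP+FN)(TN+FP)(TN+FN))
Numerator = 5·5 − 3·4 = 13
Denominator = √(8·9·8·9) = √5184 = 72.0000
MCC = 13 / 72.0000 = 0.181

0.181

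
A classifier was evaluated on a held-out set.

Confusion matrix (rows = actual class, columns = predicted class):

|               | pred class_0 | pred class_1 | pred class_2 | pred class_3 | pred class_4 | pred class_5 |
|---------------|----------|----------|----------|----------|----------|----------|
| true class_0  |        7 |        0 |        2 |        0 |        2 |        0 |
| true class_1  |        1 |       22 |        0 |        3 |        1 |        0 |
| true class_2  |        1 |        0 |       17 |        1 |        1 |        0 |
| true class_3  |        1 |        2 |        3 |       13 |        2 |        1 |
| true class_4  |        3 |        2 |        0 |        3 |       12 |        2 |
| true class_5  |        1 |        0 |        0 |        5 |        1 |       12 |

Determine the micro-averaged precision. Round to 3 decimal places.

Micro-averaging pools counts across classes: ΣTP=83, ΣFP=38, ΣFN=38.
Micro-precision = TP/(TP+FP) on pooled counts = 0.686 (equals overall accuracy in single-label multiclass).

0.686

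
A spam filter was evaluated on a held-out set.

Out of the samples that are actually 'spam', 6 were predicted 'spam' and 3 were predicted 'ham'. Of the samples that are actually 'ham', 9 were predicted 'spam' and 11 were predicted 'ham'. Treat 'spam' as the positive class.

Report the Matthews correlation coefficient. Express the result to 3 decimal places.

MCC = (TP·TN − FP·FN) / √((TP+FP)(TP+FN)(TN+FP)(TN+FN))
Numerator = 6·11 − 9·3 = 39
Denominator = √(15·9·20·14) = √37800 = 194.4222
MCC = 39 / 194.4222 = 0.201

0.201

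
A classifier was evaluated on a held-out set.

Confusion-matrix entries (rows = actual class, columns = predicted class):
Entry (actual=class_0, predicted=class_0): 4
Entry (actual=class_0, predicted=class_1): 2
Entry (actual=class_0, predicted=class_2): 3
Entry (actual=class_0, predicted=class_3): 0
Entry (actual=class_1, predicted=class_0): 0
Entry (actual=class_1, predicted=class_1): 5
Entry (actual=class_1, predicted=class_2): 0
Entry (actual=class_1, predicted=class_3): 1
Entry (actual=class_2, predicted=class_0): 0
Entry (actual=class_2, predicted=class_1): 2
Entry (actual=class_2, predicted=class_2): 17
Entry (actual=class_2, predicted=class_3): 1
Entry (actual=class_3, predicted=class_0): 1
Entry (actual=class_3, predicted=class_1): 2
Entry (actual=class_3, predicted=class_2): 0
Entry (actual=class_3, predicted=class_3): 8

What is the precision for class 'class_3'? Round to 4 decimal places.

0.8000

One-vs-rest for 'class_3': TP = diagonal; FP = other classes predicted 'class_3'; FN = 'class_3' predicted as other.
precision = TP/(TP+FP).
class_3: TP=8, FP=0+1+1=2 → 8/10 = 0.80000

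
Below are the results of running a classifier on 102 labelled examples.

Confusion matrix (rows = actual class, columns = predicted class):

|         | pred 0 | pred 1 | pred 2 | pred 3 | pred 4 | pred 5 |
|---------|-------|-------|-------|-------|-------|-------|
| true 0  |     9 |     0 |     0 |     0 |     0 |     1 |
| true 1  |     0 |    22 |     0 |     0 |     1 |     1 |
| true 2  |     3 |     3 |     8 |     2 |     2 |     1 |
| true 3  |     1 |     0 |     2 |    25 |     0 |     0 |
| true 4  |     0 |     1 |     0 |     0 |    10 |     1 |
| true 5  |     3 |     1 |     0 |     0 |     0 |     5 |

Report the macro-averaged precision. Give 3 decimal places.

0.738

Per-class precision (TP/(TP+FP)):
  0: TP=9, FP=0+3+1+0+3=7 → 9/16 = 0.5625
  1: TP=22, FP=0+3+0+1+1=5 → 22/27 = 0.8148
  2: TP=8, FP=0+0+2+0+0=2 → 8/10 = 0.8000
  3: TP=25, FP=0+0+2+0+0=2 → 25/27 = 0.9259
  4: TP=10, FP=0+1+2+0+0=3 → 10/13 = 0.7692
  5: TP=5, FP=1+1+1+0+1=4 → 5/9 = 0.5556
Macro-precision = mean = (0.5625 + 0.8148 + 0.8000 + 0.9259 + 0.7692 + 0.5556) / 6 = 0.738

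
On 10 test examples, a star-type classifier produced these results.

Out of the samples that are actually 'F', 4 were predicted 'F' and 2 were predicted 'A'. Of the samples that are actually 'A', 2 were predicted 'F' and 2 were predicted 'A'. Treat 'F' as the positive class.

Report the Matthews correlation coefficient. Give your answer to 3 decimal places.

0.167

MCC = (TP·TN − FP·FN) / √((TP+FP)(TP+FN)(TN+FP)(TN+FN))
Numerator = 4·2 − 2·2 = 4
Denominator = √(6·6·4·4) = √576 = 24.0000
MCC = 4 / 24.0000 = 0.167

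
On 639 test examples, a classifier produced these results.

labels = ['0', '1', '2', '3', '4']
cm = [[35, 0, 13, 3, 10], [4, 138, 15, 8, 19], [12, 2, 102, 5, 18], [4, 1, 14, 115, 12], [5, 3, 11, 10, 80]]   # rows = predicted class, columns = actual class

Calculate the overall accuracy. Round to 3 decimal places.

Accuracy = trace / total = (35+138+102+115+80=470) / 639 = 470/639 = 0.736

0.736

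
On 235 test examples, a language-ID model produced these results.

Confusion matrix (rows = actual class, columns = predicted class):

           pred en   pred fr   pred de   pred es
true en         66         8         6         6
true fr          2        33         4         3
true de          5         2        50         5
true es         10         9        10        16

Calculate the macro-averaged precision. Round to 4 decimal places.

Per-class precision (TP/(TP+FP)):
  en: TP=66, FP=2+5+10=17 → 66/83 = 0.79518
  fr: TP=33, FP=8+2+9=19 → 33/52 = 0.63462
  de: TP=50, FP=6+4+10=20 → 50/70 = 0.71429
  es: TP=16, FP=6+3+5=14 → 16/30 = 0.53333
Macro-precision = mean = (0.79518 + 0.63462 + 0.71429 + 0.53333) / 4 = 0.6694

0.6694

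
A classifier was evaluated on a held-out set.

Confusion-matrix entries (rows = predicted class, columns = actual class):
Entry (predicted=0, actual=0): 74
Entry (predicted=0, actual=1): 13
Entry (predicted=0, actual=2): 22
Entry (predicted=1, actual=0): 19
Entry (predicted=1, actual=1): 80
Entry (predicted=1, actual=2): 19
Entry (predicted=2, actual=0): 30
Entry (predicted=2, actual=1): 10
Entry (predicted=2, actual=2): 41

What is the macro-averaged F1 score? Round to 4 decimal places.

Per-class F1 score (2·TP/(2·TP+FP+FN)):
  0: TP=74, FP=13+22=35, FN=19+30=49 → 148/232 = 0.63793
  1: TP=80, FP=19+19=38, FN=13+10=23 → 160/221 = 0.72398
  2: TP=41, FP=30+10=40, FN=22+19=41 → 82/163 = 0.50307
Macro-F1 score = mean = (0.63793 + 0.72398 + 0.50307) / 3 = 0.6217

0.6217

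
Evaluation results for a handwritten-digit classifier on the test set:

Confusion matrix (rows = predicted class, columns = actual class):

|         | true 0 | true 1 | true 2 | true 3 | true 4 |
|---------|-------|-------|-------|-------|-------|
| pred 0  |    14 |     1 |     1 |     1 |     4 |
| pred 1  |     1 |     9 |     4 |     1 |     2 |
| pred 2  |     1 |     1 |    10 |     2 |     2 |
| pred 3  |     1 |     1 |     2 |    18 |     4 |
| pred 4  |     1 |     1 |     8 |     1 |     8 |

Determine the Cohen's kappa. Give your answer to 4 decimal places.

0.4939

Observed agreement pₒ = trace/N = 59/99 = 0.59596
Expected agreement pₑ = Σ (rowᵢ·colᵢ)/N² = (18·21 + 13·17 + 25·16 + 23·26 + 20·19)/99² = 0.20171
κ = (pₒ − pₑ)/(1 − pₑ) = (0.59596 − 0.20171)/(1 − 0.20171) = 0.4939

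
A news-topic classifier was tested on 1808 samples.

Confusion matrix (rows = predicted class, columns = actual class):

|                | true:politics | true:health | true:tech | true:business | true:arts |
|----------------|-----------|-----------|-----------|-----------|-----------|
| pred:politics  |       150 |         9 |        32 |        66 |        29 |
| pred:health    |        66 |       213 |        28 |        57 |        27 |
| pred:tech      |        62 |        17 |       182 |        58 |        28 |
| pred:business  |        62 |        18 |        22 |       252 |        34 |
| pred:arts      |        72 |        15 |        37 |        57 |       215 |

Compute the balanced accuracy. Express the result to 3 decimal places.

Balanced accuracy = mean of per-class recall.
  politics: recall = 150/412 = 0.3641
  health: recall = 213/272 = 0.7831
  tech: recall = 182/301 = 0.6047
  business: recall = 252/490 = 0.5143
  arts: recall = 215/333 = 0.6456
Mean = (0.3641 + 0.7831 + 0.6047 + 0.5143 + 0.6456) / 5 = 0.582

0.582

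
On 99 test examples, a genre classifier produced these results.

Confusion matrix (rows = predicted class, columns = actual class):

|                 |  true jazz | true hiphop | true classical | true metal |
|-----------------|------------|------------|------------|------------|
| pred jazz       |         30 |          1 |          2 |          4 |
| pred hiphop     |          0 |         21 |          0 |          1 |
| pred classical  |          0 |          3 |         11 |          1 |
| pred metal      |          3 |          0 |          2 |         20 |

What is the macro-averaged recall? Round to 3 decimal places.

Per-class recall (TP/(TP+FN)):
  jazz: TP=30, FN=0+0+3=3 → 30/33 = 0.9091
  hiphop: TP=21, FN=1+3+0=4 → 21/25 = 0.8400
  classical: TP=11, FN=2+0+2=4 → 11/15 = 0.7333
  metal: TP=20, FN=4+1+1=6 → 20/26 = 0.7692
Macro-recall = mean = (0.9091 + 0.8400 + 0.7333 + 0.7692) / 4 = 0.813

0.813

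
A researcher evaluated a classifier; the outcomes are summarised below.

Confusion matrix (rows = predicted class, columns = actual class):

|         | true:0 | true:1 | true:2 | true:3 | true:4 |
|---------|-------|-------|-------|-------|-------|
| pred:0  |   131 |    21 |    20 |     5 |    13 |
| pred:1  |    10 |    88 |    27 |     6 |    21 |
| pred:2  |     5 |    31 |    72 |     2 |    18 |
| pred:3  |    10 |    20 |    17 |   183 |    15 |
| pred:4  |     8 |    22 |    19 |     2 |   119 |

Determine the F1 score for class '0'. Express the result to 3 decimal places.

Treat '0' as positive and all other classes as negative.
F1 score = 2·TP/(2·TP+FP+FN).
0: TP=131, FP=21+20+5+13=59, FN=10+5+10+8=33 → 262/354 = 0.7401

0.740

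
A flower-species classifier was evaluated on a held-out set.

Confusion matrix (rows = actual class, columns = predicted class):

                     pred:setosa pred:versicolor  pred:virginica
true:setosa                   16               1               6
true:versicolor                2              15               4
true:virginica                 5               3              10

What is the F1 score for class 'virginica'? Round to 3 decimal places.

0.526

Take TP from the diagonal, FP from the rest of the 'virginica' prediction marginal, FN from the rest of the 'virginica' actual marginal.
F1 score = 2·TP/(2·TP+FP+FN).
virginica: TP=10, FP=6+4=10, FN=5+3=8 → 20/38 = 0.5263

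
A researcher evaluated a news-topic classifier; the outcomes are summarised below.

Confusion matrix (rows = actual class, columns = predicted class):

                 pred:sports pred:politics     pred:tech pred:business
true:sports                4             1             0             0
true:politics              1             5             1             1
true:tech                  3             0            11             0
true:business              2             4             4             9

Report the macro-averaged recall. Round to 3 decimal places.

Per-class recall (TP/(TP+FN)):
  sports: TP=4, FN=1+0+0=1 → 4/5 = 0.8000
  politics: TP=5, FN=1+1+1=3 → 5/8 = 0.6250
  tech: TP=11, FN=3+0+0=3 → 11/14 = 0.7857
  business: TP=9, FN=2+4+4=10 → 9/19 = 0.4737
Macro-recall = mean = (0.8000 + 0.6250 + 0.7857 + 0.4737) / 4 = 0.671

0.671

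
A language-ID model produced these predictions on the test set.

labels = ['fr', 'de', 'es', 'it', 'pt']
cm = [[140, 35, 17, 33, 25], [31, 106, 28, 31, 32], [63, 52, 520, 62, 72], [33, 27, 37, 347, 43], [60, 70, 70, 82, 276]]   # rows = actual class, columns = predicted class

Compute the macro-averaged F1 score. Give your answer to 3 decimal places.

0.566

Per-class F1 score (2·TP/(2·TP+FP+FN)):
  fr: TP=140, FP=31+63+33+60=187, FN=35+17+33+25=110 → 280/577 = 0.4853
  de: TP=106, FP=35+52+27+70=184, FN=31+28+31+32=122 → 212/518 = 0.4093
  es: TP=520, FP=17+28+37+70=152, FN=63+52+62+72=249 → 1040/1441 = 0.7217
  it: TP=347, FP=33+31+62+82=208, FN=33+27+37+43=140 → 694/1042 = 0.6660
  pt: TP=276, FP=25+32+72+43=172, FN=60+70+70+82=282 → 552/1006 = 0.5487
Macro-F1 score = mean = (0.4853 + 0.4093 + 0.7217 + 0.6660 + 0.5487) / 5 = 0.566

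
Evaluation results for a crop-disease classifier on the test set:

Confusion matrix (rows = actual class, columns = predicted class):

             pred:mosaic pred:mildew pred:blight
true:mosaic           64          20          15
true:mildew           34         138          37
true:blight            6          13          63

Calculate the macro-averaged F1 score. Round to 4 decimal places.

Per-class F1 score (2·TP/(2·TP+FP+FN)):
  mosaic: TP=64, FP=34+6=40, FN=20+15=35 → 128/203 = 0.63054
  mildew: TP=138, FP=20+13=33, FN=34+37=71 → 276/380 = 0.72632
  blight: TP=63, FP=15+37=52, FN=6+13=19 → 126/197 = 0.63959
Macro-F1 score = mean = (0.63054 + 0.72632 + 0.63959) / 3 = 0.6655

0.6655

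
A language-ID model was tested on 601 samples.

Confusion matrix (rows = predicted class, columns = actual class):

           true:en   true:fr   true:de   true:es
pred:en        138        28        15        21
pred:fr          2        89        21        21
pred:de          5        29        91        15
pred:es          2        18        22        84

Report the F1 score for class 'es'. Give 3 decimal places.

0.629

F1 score = 2·TP/(2·TP+FP+FN).
es: TP=84, FP=2+18+22=42, FN=21+21+15=57 → 168/267 = 0.6292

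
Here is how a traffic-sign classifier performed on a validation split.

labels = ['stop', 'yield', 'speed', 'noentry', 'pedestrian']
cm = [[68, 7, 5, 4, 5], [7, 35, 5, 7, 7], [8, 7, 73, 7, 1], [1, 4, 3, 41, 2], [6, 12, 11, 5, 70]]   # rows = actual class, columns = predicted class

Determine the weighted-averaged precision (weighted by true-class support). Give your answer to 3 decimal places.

0.725

Per-class precision (TP/(TP+FP)):
  stop: TP=68, FP=7+8+1+6=22 → 68/90 = 0.7556
  yield: TP=35, FP=7+7+4+12=30 → 35/65 = 0.5385
  speed: TP=73, FP=5+5+3+11=24 → 73/97 = 0.7526
  noentry: TP=41, FP=4+7+7+5=23 → 41/64 = 0.6406
  pedestrian: TP=70, FP=5+7+1+2=15 → 70/85 = 0.8235
Weighted-precision = Σ (supportᵢ/N)·precisionᵢ with N=401: (89/401)·0.7556 + (61/401)·0.5385 + (96/401)·0.7526 + (51/401)·0.6406 + (104/401)·0.8235 = 0.725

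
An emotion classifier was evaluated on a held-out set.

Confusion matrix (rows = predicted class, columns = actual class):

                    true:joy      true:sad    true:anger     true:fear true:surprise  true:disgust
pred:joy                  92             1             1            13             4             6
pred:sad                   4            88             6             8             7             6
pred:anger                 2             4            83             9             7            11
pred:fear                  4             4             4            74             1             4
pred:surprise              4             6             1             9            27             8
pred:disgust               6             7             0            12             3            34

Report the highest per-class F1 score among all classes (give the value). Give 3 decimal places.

0.803

Per-class F1 score (2·TP/(2·TP+FP+FN)):
  joy: TP=92, FP=1+1+13+4+6=25, FN=4+2+4+4+6=20 → 184/229 = 0.8035
  sad: TP=88, FP=4+6+8+7+6=31, FN=1+4+4+6+7=22 → 176/229 = 0.7686
  anger: TP=83, FP=2+4+9+7+11=33, FN=1+6+4+1+0=12 → 166/211 = 0.7867
  fear: TP=74, FP=4+4+4+1+4=17, FN=13+8+9+9+12=51 → 148/216 = 0.6852
  surprise: TP=27, FP=4+6+1+9+8=28, FN=4+7+7+1+3=22 → 54/104 = 0.5192
  disgust: TP=34, FP=6+7+0+12+3=28, FN=6+6+11+4+8=35 → 68/131 = 0.5191
Highest is class 'joy' with F1 score = 0.803.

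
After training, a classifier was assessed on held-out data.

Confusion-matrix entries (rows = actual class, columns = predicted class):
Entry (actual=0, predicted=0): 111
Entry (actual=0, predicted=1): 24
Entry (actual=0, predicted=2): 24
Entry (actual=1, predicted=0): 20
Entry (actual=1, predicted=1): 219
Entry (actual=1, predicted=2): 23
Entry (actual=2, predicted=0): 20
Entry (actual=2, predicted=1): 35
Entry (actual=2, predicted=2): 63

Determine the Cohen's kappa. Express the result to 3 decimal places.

0.564

Observed agreement pₒ = trace/N = 393/539 = 0.7291
Expected agreement pₑ = Σ (rowᵢ·colᵢ)/N² = (159·151 + 262·278 + 118·110)/539² = 0.3780
κ = (pₒ − pₑ)/(1 − pₑ) = (0.7291 − 0.3780)/(1 − 0.3780) = 0.564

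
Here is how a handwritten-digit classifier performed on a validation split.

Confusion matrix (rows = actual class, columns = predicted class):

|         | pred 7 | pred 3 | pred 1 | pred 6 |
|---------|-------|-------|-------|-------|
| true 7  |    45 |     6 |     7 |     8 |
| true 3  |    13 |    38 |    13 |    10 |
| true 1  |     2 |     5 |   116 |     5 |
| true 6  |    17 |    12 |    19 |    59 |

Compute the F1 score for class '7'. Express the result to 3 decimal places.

F1 score = 2·TP/(2·TP+FP+FN).
7: TP=45, FP=13+2+17=32, FN=6+7+8=21 → 90/143 = 0.6294

0.629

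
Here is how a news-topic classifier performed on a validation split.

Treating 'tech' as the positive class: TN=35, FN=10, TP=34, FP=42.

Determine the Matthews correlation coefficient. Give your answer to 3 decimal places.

0.226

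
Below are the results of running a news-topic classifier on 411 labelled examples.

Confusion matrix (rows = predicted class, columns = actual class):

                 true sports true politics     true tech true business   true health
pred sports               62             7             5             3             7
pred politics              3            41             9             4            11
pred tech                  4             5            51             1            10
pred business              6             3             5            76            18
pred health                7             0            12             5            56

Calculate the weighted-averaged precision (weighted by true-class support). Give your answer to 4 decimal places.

0.6988

Per-class precision (TP/(TP+FP)):
  sports: TP=62, FP=7+5+3+7=22 → 62/84 = 0.73810
  politics: TP=41, FP=3+9+4+11=27 → 41/68 = 0.60294
  tech: TP=51, FP=4+5+1+10=20 → 51/71 = 0.71831
  business: TP=76, FP=6+3+5+18=32 → 76/108 = 0.70370
  health: TP=56, FP=7+0+12+5=24 → 56/80 = 0.70000
Weighted-precision = Σ (supportᵢ/N)·precisionᵢ with N=411: (82/411)·0.73810 + (56/411)·0.60294 + (82/411)·0.71831 + (89/411)·0.70370 + (102/411)·0.70000 = 0.6988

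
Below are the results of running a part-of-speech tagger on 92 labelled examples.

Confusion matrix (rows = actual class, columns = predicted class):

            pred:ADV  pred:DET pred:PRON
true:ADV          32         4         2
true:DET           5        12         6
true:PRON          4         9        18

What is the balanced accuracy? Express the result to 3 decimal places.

Balanced accuracy = mean of per-class recall.
  ADV: recall = 32/38 = 0.8421
  DET: recall = 12/23 = 0.5217
  PRON: recall = 18/31 = 0.5806
Mean = (0.8421 + 0.5217 + 0.5806) / 3 = 0.648

0.648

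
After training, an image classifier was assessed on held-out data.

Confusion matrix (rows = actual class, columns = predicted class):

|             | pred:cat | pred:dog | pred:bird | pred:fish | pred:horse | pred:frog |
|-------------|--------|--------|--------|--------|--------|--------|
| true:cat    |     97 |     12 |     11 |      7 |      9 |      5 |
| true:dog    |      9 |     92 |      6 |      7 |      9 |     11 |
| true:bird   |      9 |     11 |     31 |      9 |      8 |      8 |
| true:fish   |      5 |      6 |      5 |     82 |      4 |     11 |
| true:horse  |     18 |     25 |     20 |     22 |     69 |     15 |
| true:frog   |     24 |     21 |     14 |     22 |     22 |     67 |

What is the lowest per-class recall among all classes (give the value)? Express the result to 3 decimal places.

Per-class recall (TP/(TP+FN)):
  cat: TP=97, FN=12+11+7+9+5=44 → 97/141 = 0.6879
  dog: TP=92, FN=9+6+7+9+11=42 → 92/134 = 0.6866
  bird: TP=31, FN=9+11+9+8+8=45 → 31/76 = 0.4079
  fish: TP=82, FN=5+6+5+4+11=31 → 82/113 = 0.7257
  horse: TP=69, FN=18+25+20+22+15=100 → 69/169 = 0.4083
  frog: TP=67, FN=24+21+14+22+22=103 → 67/170 = 0.3941
Lowest is class 'frog' with recall = 0.394.

0.394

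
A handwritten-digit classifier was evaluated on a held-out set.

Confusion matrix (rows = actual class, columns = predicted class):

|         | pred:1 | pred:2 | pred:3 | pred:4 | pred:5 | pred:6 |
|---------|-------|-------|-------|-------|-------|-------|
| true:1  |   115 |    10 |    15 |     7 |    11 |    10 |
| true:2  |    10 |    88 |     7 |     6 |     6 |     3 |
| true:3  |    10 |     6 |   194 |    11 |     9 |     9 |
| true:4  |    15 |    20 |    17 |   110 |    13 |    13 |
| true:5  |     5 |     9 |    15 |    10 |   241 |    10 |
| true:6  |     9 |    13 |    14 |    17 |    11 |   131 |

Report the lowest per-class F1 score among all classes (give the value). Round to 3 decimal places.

Per-class F1 score (2·TP/(2·TP+FP+FN)):
  1: TP=115, FP=10+10+15+5+9=49, FN=10+15+7+11+10=53 → 230/332 = 0.6928
  2: TP=88, FP=10+6+20+9+13=58, FN=10+7+6+6+3=32 → 176/266 = 0.6617
  3: TP=194, FP=15+7+17+15+14=68, FN=10+6+11+9+9=45 → 388/501 = 0.7745
  4: TP=110, FP=7+6+11+10+17=51, FN=15+20+17+13+13=78 → 220/349 = 0.6304
  5: TP=241, FP=11+6+9+13+11=50, FN=5+9+15+10+10=49 → 482/581 = 0.8296
  6: TP=131, FP=10+3+9+13+10=45, FN=9+13+14+17+11=64 → 262/371 = 0.7062
Lowest is class '4' with F1 score = 0.630.

0.630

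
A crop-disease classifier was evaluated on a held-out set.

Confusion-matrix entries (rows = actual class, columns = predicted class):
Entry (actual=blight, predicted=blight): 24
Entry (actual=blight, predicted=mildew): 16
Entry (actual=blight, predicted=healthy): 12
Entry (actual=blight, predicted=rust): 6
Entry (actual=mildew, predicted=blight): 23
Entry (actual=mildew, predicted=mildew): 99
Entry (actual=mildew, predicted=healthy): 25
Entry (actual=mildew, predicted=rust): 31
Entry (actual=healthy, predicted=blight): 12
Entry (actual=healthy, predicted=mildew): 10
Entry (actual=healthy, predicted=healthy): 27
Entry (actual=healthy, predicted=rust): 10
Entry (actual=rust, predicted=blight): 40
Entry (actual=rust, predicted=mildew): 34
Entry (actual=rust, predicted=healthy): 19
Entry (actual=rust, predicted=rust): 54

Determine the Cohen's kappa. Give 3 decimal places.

0.257

Observed agreement pₒ = trace/N = 204/442 = 0.4615
Expected agreement pₑ = Σ (rowᵢ·colᵢ)/N² = (58·99 + 178·159 + 59·83 + 147·101)/442² = 0.2753
κ = (pₒ − pₑ)/(1 − pₑ) = (0.4615 − 0.2753)/(1 − 0.2753) = 0.257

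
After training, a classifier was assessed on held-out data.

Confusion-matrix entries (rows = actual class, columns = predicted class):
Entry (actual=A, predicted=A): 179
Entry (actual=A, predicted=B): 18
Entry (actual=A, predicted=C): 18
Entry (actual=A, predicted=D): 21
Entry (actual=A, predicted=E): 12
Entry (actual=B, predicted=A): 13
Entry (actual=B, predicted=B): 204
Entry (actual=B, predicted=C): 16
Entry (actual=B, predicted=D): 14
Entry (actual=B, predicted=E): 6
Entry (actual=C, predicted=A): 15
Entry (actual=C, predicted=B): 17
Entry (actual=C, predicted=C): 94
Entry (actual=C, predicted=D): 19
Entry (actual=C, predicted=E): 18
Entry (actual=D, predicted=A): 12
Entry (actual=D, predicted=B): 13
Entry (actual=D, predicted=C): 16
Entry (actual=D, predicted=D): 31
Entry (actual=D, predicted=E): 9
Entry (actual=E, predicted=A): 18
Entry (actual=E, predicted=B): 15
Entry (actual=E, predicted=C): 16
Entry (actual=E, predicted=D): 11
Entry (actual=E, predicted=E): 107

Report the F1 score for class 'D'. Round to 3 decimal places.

0.350

One-vs-rest for 'D': TP = diagonal; FP = other classes predicted 'D'; FN = 'D' predicted as other.
F1 score = 2·TP/(2·TP+FP+FN).
D: TP=31, FP=21+14+19+11=65, FN=12+13+16+9=50 → 62/177 = 0.3503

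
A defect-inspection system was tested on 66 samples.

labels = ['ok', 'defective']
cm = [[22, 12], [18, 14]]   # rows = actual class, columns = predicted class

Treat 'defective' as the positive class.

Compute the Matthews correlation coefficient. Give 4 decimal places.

MCC = (TP·TN − FP·FN) / √((TP+FP)(TP+FN)(TN+FP)(TN+FN))
Numerator = 14·22 − 12·18 = 92
Denominator = √(26·32·34·40) = √1131520 = 1063.7293
MCC = 92 / 1063.7293 = 0.0865

0.0865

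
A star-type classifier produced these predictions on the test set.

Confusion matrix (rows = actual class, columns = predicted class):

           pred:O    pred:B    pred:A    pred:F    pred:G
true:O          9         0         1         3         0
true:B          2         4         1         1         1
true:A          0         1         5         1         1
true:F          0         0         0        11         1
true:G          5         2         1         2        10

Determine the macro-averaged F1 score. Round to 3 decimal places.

0.617

Per-class F1 score (2·TP/(2·TP+FP+FN)):
  O: TP=9, FP=2+0+0+5=7, FN=0+1+3+0=4 → 18/29 = 0.6207
  B: TP=4, FP=0+1+0+2=3, FN=2+1+1+1=5 → 8/16 = 0.5000
  A: TP=5, FP=1+1+0+1=3, FN=0+1+1+1=3 → 10/16 = 0.6250
  F: TP=11, FP=3+1+1+2=7, FN=0+0+0+1=1 → 22/30 = 0.7333
  G: TP=10, FP=0+1+1+1=3, FN=5+2+1+2=10 → 20/33 = 0.6061
Macro-F1 score = mean = (0.6207 + 0.5000 + 0.6250 + 0.7333 + 0.6061) / 5 = 0.617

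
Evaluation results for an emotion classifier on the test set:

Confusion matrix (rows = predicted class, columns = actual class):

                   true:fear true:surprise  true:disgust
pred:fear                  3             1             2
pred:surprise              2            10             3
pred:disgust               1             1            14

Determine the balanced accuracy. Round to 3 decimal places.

0.690

Balanced accuracy = mean of per-class recall.
  fear: recall = 3/6 = 0.5000
  surprise: recall = 10/12 = 0.8333
  disgust: recall = 14/19 = 0.7368
Mean = (0.5000 + 0.8333 + 0.7368) / 3 = 0.690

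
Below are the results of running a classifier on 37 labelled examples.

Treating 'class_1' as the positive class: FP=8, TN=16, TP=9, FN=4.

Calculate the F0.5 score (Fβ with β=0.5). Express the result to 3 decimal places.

Fβ = (1+β²)·TP / ((1+β²)·TP + β²·FN + FP), with β²=1/4
= 1.25·9 / (1.25·9 + 0.25·4 + 8) = 0.556

0.556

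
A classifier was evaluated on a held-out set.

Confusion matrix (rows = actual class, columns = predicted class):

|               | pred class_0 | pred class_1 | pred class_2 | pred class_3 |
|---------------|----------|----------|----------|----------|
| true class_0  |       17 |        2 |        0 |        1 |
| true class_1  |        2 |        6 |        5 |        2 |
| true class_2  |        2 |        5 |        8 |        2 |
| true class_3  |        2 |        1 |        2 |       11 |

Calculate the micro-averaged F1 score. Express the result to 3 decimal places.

0.618

Micro-averaging pools counts across classes: ΣTP=42, ΣFP=26, ΣFN=26.
Micro-F1 score = 2·TP/(2·TP+FP+FN) on pooled counts = 0.618 (equals overall accuracy in single-label multiclass).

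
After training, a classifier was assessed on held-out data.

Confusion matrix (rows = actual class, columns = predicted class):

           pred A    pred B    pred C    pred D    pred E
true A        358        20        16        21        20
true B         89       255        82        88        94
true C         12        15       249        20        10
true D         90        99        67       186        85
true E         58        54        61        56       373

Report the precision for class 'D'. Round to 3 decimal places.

Treat 'D' as positive and all other classes as negative.
precision = TP/(TP+FP).
D: TP=186, FP=21+88+20+56=185 → 186/371 = 0.5013

0.501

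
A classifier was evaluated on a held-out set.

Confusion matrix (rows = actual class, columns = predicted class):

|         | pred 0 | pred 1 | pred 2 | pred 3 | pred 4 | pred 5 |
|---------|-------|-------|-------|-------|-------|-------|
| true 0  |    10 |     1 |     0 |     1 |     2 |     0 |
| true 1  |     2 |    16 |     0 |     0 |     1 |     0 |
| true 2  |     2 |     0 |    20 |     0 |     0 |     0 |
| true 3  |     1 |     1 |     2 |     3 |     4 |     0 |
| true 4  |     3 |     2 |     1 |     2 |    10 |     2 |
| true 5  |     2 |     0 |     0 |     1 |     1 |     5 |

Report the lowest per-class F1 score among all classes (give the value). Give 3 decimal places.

Per-class F1 score (2·TP/(2·TP+FP+FN)):
  0: TP=10, FP=2+2+1+3+2=10, FN=1+0+1+2+0=4 → 20/34 = 0.5882
  1: TP=16, FP=1+0+1+2+0=4, FN=2+0+0+1+0=3 → 32/39 = 0.8205
  2: TP=20, FP=0+0+2+1+0=3, FN=2+0+0+0+0=2 → 40/45 = 0.8889
  3: TP=3, FP=1+0+0+2+1=4, FN=1+1+2+4+0=8 → 6/18 = 0.3333
  4: TP=10, FP=2+1+0+4+1=8, FN=3+2+1+2+2=10 → 20/38 = 0.5263
  5: TP=5, FP=0+0+0+0+2=2, FN=2+0+0+1+1=4 → 10/16 = 0.6250
Lowest is class '3' with F1 score = 0.333.

0.333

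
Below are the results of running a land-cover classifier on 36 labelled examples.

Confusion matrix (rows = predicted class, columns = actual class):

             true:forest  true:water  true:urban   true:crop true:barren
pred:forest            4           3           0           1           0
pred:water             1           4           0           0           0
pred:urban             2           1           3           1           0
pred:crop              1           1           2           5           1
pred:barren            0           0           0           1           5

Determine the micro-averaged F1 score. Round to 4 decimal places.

0.5833

Micro-averaging pools counts across classes: ΣTP=21, ΣFP=15, ΣFN=15.
Micro-F1 score = 2·TP/(2·TP+FP+FN) on pooled counts = 0.5833 (equals overall accuracy in single-label multiclass).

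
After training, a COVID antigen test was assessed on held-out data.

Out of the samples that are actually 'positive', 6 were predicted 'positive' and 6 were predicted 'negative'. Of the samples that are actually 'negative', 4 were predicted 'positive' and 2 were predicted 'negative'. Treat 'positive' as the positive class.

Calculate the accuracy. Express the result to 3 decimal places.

0.444

Accuracy = (TP+TN)/N = (6+2)/18 = 0.444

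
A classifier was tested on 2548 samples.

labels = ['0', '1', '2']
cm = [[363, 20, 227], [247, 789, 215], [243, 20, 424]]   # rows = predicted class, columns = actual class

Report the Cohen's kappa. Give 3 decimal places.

0.429

Observed agreement pₒ = trace/N = 1576/2548 = 0.6185
Expected agreement pₑ = Σ (rowᵢ·colᵢ)/N² = (853·610 + 829·1251 + 866·687)/2548² = 0.3315
κ = (pₒ − pₑ)/(1 − pₑ) = (0.6185 − 0.3315)/(1 − 0.3315) = 0.429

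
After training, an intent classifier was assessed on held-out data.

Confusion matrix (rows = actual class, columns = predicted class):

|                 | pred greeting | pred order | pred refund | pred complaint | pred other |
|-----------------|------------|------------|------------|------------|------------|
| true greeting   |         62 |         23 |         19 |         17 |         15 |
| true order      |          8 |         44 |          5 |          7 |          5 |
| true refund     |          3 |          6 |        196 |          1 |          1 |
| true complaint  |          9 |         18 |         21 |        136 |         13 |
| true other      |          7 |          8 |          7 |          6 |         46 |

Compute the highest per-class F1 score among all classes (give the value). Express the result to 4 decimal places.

Per-class F1 score (2·TP/(2·TP+FP+FN)):
  greeting: TP=62, FP=8+3+9+7=27, FN=23+19+17+15=74 → 124/225 = 0.55111
  order: TP=44, FP=23+6+18+8=55, FN=8+5+7+5=25 → 88/168 = 0.52381
  refund: TP=196, FP=19+5+21+7=52, FN=3+6+1+1=11 → 392/455 = 0.86154
  complaint: TP=136, FP=17+7+1+6=31, FN=9+18+21+13=61 → 272/364 = 0.74725
  other: TP=46, FP=15+5+1+13=34, FN=7+8+7+6=28 → 92/154 = 0.59740
Highest is class 'refund' with F1 score = 0.8615.

0.8615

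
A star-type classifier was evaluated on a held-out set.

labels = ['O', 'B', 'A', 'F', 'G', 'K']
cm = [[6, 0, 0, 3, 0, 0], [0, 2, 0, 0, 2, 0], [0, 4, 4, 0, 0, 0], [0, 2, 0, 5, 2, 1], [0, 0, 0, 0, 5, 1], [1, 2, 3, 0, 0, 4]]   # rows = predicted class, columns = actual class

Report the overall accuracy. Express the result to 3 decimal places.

0.553

Accuracy = trace / total = (6+2+4+5+5+4=26) / 47 = 26/47 = 0.553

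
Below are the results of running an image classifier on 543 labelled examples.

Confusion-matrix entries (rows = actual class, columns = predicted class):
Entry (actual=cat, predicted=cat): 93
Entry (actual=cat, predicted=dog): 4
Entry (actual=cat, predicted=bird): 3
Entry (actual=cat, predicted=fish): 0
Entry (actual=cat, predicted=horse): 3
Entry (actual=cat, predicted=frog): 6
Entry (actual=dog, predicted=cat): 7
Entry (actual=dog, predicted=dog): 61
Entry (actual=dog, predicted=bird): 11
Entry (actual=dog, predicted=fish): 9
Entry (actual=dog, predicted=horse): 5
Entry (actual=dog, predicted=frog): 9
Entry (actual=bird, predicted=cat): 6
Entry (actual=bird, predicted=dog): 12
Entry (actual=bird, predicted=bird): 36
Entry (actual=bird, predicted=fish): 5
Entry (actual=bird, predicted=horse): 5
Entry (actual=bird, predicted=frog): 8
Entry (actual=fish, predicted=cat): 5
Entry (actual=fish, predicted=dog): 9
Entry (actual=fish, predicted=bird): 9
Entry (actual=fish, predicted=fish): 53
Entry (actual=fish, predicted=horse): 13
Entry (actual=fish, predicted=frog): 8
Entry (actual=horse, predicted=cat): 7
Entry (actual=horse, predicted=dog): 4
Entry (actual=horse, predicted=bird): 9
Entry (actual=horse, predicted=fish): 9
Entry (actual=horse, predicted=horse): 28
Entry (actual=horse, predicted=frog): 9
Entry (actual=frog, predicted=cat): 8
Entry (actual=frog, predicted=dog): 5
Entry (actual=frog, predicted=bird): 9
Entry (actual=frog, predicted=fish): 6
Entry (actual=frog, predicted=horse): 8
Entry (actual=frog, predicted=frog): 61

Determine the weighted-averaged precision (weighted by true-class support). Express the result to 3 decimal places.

0.609

Per-class precision (TP/(TP+FP)):
  cat: TP=93, FP=7+6+5+7+8=33 → 93/126 = 0.7381
  dog: TP=61, FP=4+12+9+4+5=34 → 61/95 = 0.6421
  bird: TP=36, FP=3+11+9+9+9=41 → 36/77 = 0.4675
  fish: TP=53, FP=0+9+5+9+6=29 → 53/82 = 0.6463
  horse: TP=28, FP=3+5+5+13+8=34 → 28/62 = 0.4516
  frog: TP=61, FP=6+9+8+8+9=40 → 61/101 = 0.6040
Weighted-precision = Σ (supportᵢ/N)·precisionᵢ with N=543: (109/543)·0.7381 + (102/543)·0.6421 + (72/543)·0.4675 + (97/543)·0.6463 + (66/543)·0.4516 + (97/543)·0.6040 = 0.609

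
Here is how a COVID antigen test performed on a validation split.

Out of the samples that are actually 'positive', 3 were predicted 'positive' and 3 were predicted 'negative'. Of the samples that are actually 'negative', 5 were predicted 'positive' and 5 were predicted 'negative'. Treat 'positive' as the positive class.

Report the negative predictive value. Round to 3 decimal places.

NPV = TN/(TN+FN) = 5/(5+3) = 0.625

0.625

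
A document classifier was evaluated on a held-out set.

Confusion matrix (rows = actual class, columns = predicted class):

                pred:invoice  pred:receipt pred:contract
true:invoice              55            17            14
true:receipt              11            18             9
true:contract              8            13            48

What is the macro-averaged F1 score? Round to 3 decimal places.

Per-class F1 score (2·TP/(2·TP+FP+FN)):
  invoice: TP=55, FP=11+8=19, FN=17+14=31 → 110/160 = 0.6875
  receipt: TP=18, FP=17+13=30, FN=11+9=20 → 36/86 = 0.4186
  contract: TP=48, FP=14+9=23, FN=8+13=21 → 96/140 = 0.6857
Macro-F1 score = mean = (0.6875 + 0.4186 + 0.6857) / 3 = 0.597

0.597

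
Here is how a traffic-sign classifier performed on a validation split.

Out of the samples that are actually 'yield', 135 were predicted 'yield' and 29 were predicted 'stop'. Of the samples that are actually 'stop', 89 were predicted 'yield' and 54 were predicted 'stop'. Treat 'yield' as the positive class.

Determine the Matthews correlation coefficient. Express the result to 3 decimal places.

MCC = (TP·TN − FP·FN) / √((TP+FP)(TP+FN)(TN+FP)(TN+FN))
Numerator = 135·54 − 89·29 = 4709
Denominator = √(224·164·143·83) = √436019584 = 20881.0820
MCC = 4709 / 20881.0820 = 0.226

0.226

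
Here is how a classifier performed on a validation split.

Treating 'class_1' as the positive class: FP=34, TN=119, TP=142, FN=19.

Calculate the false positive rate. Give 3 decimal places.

FPR = FP/(FP+TN) = 34/(34+119) = 0.222

0.222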